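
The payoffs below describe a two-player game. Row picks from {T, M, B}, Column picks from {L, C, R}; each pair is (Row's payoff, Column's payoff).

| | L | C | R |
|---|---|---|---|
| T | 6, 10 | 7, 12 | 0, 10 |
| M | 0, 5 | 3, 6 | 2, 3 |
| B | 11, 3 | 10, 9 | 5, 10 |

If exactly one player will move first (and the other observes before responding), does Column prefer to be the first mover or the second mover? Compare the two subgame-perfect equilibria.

If Row leads: Column's best replies are T→C, M→C, B→R; Row's induced payoffs 7, 3, 5; outcome (T, C), payoffs (7, 12).
If Column leads: Row's best replies are L→B, C→B, R→B; Column's induced payoffs 3, 9, 10; outcome (B, R), payoffs (5, 10).
Column gets 10 moving first and 12 moving second, so Column prefers to move second.

second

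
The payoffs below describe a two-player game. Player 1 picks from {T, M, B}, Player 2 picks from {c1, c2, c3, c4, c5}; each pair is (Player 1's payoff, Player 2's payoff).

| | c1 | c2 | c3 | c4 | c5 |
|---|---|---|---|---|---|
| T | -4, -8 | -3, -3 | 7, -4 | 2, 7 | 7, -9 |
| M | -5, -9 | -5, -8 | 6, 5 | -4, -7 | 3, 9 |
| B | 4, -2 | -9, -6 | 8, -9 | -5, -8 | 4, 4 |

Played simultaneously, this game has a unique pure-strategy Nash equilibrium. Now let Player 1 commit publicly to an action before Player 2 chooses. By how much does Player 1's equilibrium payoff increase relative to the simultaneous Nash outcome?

2

Work backward from Player 2's decision.
- T: BR = c4, leader payoff 2.
- M: BR = c5, leader payoff 3.
- B: BR = c5, leader payoff 4.
Among 2, 3, 4, the best is 4 at B. Subgame-perfect outcome: (B, c5) with payoffs (4, 4).
For the simultaneous game, intersect best replies.
Player 1's best replies: c1→B; c2→T; c3→B; c4→T; c5→T.
Player 2's best replies: T→c4; M→c5; B→c5.
Only (T, c4) has each player best-responding; Nash payoffs (2, 7).
Player 1's commitment gain: 4 − 2 = 2.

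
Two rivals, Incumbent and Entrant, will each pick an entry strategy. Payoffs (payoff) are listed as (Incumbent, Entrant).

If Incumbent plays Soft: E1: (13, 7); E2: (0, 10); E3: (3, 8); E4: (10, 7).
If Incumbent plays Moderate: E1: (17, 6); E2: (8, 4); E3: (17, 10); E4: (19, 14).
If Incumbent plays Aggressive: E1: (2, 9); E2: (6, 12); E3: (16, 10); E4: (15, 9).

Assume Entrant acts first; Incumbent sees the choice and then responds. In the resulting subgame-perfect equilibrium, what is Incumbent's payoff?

Work backward from Incumbent's decision.
- E1: Incumbent compares 13, 17, 2 and picks Moderate; Entrant would get 6.
- E2: Incumbent compares 0, 8, 6 and picks Moderate; Entrant would get 4.
- E3: Incumbent compares 3, 17, 16 and picks Moderate; Entrant would get 10.
- E4: Incumbent compares 10, 19, 15 and picks Moderate; Entrant would get 14.
Maximizing over 6, 4, 10, 14, Entrant chooses E4. Subgame-perfect outcome: (Moderate, E4) with payoffs (19, 14).

19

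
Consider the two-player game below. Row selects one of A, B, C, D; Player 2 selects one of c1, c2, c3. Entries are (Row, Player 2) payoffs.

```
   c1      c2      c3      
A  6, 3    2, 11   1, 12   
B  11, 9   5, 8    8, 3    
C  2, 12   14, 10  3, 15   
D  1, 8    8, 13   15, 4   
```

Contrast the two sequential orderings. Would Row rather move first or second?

If Row leads: Player 2's best replies are A→c3, B→c1, C→c3, D→c2; Row's induced payoffs 1, 11, 3, 8; outcome (B, c1), payoffs (11, 9).
If Player 2 leads: Row's best replies are c1→B, c2→C, c3→D; Player 2's induced payoffs 9, 10, 4; outcome (C, c2), payoffs (14, 10).
Row gets 11 moving first and 14 moving second, so Row prefers to move second.

second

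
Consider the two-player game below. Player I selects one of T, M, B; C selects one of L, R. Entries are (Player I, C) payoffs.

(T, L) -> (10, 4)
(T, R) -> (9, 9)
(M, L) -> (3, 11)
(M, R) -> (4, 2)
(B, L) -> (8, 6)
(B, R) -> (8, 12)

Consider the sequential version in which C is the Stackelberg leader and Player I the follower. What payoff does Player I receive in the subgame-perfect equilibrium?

9

Player I best-responds to each possible C move:
- L: Player I compares 10, 3, 8 and picks T; C would get 4.
- R: Player I compares 9, 4, 8 and picks T; C would get 9.
C's induced payoffs are 4, 9, so C commits to R. Subgame-perfect outcome: (T, R) with payoffs (9, 9).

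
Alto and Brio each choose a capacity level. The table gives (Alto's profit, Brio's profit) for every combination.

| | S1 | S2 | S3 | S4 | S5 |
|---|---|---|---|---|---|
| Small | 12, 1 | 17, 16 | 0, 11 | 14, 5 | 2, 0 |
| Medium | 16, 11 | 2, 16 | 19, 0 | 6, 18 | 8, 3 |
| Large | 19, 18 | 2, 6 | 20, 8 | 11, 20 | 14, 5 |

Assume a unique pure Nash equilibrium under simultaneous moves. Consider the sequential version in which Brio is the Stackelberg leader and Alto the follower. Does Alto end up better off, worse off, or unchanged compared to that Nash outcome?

better off

Work backward from Alto's decision.
- S1: BR = Large, leader payoff 18.
- S2: BR = Small, leader payoff 16.
- S3: BR = Large, leader payoff 8.
- S4: BR = Small, leader payoff 5.
- S5: BR = Large, leader payoff 5.
Brio's induced payoffs are 18, 16, 8, 5, 5, so Brio commits to S1. Subgame-perfect outcome: (Large, S1) with payoffs (19, 18).
For the simultaneous game, intersect best replies.
Alto's best replies: S1→Large; S2→Small; S3→Large; S4→Small; S5→Large.
Brio's best replies: Small→S2; Medium→S4; Large→S4.
The unique mutual best reply is (Small, S2), giving (17, 16).
Alto earns 19 sequentially versus 17 at the Nash outcome: better off.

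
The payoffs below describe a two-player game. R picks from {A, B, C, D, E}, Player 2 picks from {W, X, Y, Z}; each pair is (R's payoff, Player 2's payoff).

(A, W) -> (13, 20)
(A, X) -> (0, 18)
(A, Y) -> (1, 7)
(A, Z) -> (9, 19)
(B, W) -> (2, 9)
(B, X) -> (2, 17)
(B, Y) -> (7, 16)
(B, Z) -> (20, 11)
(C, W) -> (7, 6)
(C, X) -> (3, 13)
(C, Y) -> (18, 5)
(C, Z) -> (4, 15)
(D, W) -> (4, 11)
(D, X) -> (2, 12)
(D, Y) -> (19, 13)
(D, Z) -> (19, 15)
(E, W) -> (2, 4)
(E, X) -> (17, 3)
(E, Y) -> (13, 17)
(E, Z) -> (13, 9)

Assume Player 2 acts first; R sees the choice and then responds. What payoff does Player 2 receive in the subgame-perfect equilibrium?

20

Backward induction with Player 2 moving first.
- W: BR = A, leader payoff 20.
- X: BR = E, leader payoff 3.
- Y: BR = D, leader payoff 13.
- Z: BR = B, leader payoff 11.
Maximizing over 20, 3, 13, 11, Player 2 chooses W. Subgame-perfect outcome: (A, W) with payoffs (13, 20).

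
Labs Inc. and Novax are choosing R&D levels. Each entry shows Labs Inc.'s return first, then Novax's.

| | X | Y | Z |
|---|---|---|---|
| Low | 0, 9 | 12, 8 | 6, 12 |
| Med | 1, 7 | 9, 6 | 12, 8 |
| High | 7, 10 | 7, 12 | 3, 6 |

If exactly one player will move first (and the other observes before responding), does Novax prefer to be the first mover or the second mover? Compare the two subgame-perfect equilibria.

If Labs Inc. leads: Novax's best replies are Low→Z, Med→Z, High→Y; Labs Inc.'s induced payoffs 6, 12, 7; outcome (Med, Z), payoffs (12, 8).
If Novax leads: Labs Inc.'s best replies are X→High, Y→Low, Z→Med; Novax's induced payoffs 10, 8, 8; outcome (High, X), payoffs (7, 10).
Novax gets 10 moving first and 8 moving second, so Novax prefers to move first.

first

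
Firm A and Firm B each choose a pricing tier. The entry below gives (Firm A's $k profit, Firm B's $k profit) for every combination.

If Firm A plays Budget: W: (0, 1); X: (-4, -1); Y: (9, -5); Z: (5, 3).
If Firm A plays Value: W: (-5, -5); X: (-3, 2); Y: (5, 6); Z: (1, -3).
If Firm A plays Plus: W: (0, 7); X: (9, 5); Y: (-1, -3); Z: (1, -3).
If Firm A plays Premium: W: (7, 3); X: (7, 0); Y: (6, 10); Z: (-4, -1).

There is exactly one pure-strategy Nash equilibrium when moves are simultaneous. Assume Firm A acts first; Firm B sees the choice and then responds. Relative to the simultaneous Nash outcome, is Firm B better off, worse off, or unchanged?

Work backward from Firm B's decision.
- Budget → Firm B plays Z (best of 1, -1, -5, 3); Firm A gets 5.
- Value → Firm B plays Y (best of -5, 2, 6, -3); Firm A gets 5.
- Plus → Firm B plays W (best of 7, 5, -3, -3); Firm A gets 0.
- Premium → Firm B plays Y (best of 3, 0, 10, -1); Firm A gets 6.
Among 5, 5, 0, 6, the best is 6 at Premium. Subgame-perfect outcome: (Premium, Y) with payoffs (6, 10).
For the simultaneous game, intersect best replies.
Firm A's best replies: W→Premium; X→Plus; Y→Budget; Z→Budget.
Firm B's best replies: Budget→Z; Value→Y; Plus→W; Premium→Y.
Only (Budget, Z) has each player best-responding; Nash payoffs (5, 3).
Firm B earns 10 sequentially versus 3 at the Nash outcome: better off.

better off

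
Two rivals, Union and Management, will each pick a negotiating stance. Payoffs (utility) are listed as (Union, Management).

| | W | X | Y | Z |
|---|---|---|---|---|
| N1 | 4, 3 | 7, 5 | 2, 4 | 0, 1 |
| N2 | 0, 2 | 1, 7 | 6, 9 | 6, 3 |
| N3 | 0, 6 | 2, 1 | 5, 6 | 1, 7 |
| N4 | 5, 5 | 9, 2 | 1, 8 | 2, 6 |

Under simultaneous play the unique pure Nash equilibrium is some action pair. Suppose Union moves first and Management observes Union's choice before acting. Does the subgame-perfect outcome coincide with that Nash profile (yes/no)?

Solve by backward induction (Union leads).
- N1: BR = X, leader payoff 7.
- N2: BR = Y, leader payoff 6.
- N3: BR = Z, leader payoff 1.
- N4: BR = Y, leader payoff 1.
Maximizing over 7, 6, 1, 1, Union chooses N1. Subgame-perfect outcome: (N1, X) with payoffs (7, 5).
For the simultaneous game, intersect best replies.
Union's best replies: W→N4; X→N4; Y→N2; Z→N2.
Management's best replies: N1→X; N2→Y; N3→Z; N4→Y.
The unique mutual best reply is (N2, Y), giving (6, 9).
Sequential outcome (N1, X) differs from the Nash profile (N2, Y).

no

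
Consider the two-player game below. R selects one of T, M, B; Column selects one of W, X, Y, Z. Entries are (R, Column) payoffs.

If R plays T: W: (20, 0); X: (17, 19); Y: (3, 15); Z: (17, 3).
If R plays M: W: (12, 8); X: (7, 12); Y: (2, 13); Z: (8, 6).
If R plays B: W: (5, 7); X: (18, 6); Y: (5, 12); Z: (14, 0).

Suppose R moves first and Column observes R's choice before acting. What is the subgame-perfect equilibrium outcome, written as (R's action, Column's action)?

(T, X)

Column best-responds to each possible R move:
- T: Column compares 0, 19, 15, 3 and picks X; R would get 17.
- M: Column compares 8, 12, 13, 6 and picks Y; R would get 2.
- B: Column compares 7, 6, 12, 0 and picks Y; R would get 5.
R's induced payoffs are 17, 2, 5, so R commits to T. Subgame-perfect outcome: (T, X) with payoffs (17, 19).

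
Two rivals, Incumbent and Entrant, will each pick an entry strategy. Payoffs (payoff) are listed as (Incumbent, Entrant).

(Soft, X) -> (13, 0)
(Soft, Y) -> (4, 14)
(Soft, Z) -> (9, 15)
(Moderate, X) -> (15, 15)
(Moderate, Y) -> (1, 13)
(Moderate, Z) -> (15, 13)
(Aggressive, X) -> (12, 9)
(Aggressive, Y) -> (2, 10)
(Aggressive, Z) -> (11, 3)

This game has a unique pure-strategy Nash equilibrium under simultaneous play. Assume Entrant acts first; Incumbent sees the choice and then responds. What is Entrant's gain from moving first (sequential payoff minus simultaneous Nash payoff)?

Work backward from Incumbent's decision.
- X: BR = Moderate, leader payoff 15.
- Y: BR = Soft, leader payoff 14.
- Z: BR = Moderate, leader payoff 13.
Maximizing over 15, 14, 13, Entrant chooses X. Subgame-perfect outcome: (Moderate, X) with payoffs (15, 15).
Now find the simultaneous Nash equilibrium.
Incumbent's best replies: X→Moderate; Y→Soft; Z→Moderate.
Entrant's best replies: Soft→Z; Moderate→X; Aggressive→Y.
Only (Moderate, X) has each player best-responding; Nash payoffs (15, 15).
Entrant's commitment gain: 15 − 15 = 0.

0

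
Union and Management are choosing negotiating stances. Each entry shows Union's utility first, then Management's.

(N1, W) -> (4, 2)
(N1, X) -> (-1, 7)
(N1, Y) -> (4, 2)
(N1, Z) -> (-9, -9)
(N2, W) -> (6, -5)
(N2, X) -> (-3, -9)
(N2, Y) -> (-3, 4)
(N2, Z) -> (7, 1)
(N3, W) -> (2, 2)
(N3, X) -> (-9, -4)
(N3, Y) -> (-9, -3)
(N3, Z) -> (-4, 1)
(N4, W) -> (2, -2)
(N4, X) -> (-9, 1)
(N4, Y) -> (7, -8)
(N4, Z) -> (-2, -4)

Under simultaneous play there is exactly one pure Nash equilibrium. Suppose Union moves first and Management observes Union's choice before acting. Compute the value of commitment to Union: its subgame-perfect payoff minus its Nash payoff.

3

Solve by backward induction (Union leads).
- N1: BR = X, leader payoff -1.
- N2: BR = Y, leader payoff -3.
- N3: BR = W, leader payoff 2.
- N4: BR = X, leader payoff -9.
Among -1, -3, 2, -9, the best is 2 at N3. Subgame-perfect outcome: (N3, W) with payoffs (2, 2).
Now find the simultaneous Nash equilibrium.
Union's best replies: W→N2; X→N1; Y→N4; Z→N2.
Management's best replies: N1→X; N2→Y; N3→W; N4→X.
The unique mutual best reply is (N1, X), giving (-1, 7).
Union's commitment gain: 2 − -1 = 3.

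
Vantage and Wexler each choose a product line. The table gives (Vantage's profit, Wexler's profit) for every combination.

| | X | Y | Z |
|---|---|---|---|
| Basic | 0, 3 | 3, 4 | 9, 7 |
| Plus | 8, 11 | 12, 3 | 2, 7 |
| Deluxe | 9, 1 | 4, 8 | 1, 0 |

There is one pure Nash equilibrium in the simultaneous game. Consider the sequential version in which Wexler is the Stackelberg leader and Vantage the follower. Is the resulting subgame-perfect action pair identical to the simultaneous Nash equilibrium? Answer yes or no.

Backward induction with Wexler moving first.
- X → Vantage plays Deluxe (best of 0, 8, 9); Wexler gets 1.
- Y → Vantage plays Plus (best of 3, 12, 4); Wexler gets 3.
- Z → Vantage plays Basic (best of 9, 2, 1); Wexler gets 7.
Wexler's induced payoffs are 1, 3, 7, so Wexler commits to Z. Subgame-perfect outcome: (Basic, Z) with payoffs (9, 7).
For the simultaneous game, intersect best replies.
Vantage's best replies: X→Deluxe; Y→Plus; Z→Basic.
Wexler's best replies: Basic→Z; Plus→X; Deluxe→Y.
The unique mutual best reply is (Basic, Z), giving (9, 7).
Sequential outcome (Basic, Z) coincides with the Nash profile (Basic, Z).

yes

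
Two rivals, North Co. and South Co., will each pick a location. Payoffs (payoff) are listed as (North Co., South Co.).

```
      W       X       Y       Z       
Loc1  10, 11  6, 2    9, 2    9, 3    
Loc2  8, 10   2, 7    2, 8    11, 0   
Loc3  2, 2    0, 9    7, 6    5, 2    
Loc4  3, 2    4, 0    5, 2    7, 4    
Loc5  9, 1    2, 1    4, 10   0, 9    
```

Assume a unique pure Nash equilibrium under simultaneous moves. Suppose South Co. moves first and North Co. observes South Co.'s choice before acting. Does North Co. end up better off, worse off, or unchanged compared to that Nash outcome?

North Co. best-responds to each possible South Co. move:
- W → North Co. plays Loc1 (best of 10, 8, 2, 3, 9); South Co. gets 11.
- X → North Co. plays Loc1 (best of 6, 2, 0, 4, 2); South Co. gets 2.
- Y → North Co. plays Loc1 (best of 9, 2, 7, 5, 4); South Co. gets 2.
- Z → North Co. plays Loc2 (best of 9, 11, 5, 7, 0); South Co. gets 0.
Among 11, 2, 2, 0, the best is 11 at W. Subgame-perfect outcome: (Loc1, W) with payoffs (10, 11).
Under simultaneous play:
North Co.'s best replies: W→Loc1; X→Loc1; Y→Loc1; Z→Loc2.
South Co.'s best replies: Loc1→W; Loc2→W; Loc3→X; Loc4→Z; Loc5→Y.
Only (Loc1, W) has each player best-responding; Nash payoffs (10, 11).
North Co. earns 10 sequentially versus 10 at the Nash outcome: unchanged.

unchanged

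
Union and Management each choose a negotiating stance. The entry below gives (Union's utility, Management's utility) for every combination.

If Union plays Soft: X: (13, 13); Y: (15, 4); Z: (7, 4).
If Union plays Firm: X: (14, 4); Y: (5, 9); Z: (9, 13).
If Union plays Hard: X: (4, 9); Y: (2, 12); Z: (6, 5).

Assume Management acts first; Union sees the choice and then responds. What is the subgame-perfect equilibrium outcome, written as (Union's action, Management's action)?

(Firm, Z)

Union best-responds to each possible Management move:
- X: Union compares 13, 14, 4 and picks Firm; Management would get 4.
- Y: Union compares 15, 5, 2 and picks Soft; Management would get 4.
- Z: Union compares 7, 9, 6 and picks Firm; Management would get 13.
Among 4, 4, 13, the best is 13 at Z. Subgame-perfect outcome: (Firm, Z) with payoffs (9, 13).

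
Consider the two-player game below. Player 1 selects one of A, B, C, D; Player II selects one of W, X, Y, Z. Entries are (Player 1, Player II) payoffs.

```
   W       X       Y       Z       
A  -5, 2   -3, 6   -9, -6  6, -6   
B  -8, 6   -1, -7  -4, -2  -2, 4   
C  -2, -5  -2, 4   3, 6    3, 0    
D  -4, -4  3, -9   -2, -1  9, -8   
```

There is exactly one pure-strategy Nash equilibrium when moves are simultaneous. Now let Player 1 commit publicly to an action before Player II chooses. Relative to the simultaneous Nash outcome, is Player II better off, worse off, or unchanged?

Work backward from Player II's decision.
- A: BR = X, leader payoff -3.
- B: BR = W, leader payoff -8.
- C: BR = Y, leader payoff 3.
- D: BR = Y, leader payoff -2.
Maximizing over -3, -8, 3, -2, Player 1 chooses C. Subgame-perfect outcome: (C, Y) with payoffs (3, 6).
For the simultaneous game, intersect best replies.
Player 1's best replies: W→C; X→D; Y→C; Z→D.
Player II's best replies: A→X; B→W; C→Y; D→Y.
The unique mutual best reply is (C, Y), giving (3, 6).
Player II earns 6 sequentially versus 6 at the Nash outcome: unchanged.

unchanged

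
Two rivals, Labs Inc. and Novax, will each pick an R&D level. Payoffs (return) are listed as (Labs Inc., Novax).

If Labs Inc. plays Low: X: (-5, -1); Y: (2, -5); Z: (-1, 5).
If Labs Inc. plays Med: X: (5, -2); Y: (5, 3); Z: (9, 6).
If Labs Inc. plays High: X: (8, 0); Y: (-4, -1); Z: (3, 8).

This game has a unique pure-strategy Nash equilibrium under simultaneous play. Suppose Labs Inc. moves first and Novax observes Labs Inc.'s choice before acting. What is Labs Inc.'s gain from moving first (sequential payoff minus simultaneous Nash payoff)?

Work backward from Novax's decision.
- Low: BR = Z, leader payoff -1.
- Med: BR = Z, leader payoff 9.
- High: BR = Z, leader payoff 3.
Maximizing over -1, 9, 3, Labs Inc. chooses Med. Subgame-perfect outcome: (Med, Z) with payoffs (9, 6).
Under simultaneous play:
Labs Inc.'s best replies: X→High; Y→Med; Z→Med.
Novax's best replies: Low→Z; Med→Z; High→Z.
The unique mutual best reply is (Med, Z), giving (9, 6).
Labs Inc.'s commitment gain: 9 − 9 = 0.

0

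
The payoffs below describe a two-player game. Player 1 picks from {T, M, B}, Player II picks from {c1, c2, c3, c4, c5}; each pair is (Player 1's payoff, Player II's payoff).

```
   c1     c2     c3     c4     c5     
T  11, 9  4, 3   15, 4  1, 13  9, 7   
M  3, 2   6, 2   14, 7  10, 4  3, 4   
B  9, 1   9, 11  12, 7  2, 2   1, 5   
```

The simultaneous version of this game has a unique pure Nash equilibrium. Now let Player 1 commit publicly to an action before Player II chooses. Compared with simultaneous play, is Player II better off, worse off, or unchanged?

worse off

Work backward from Player II's decision.
- T: BR = c4, leader payoff 1.
- M: BR = c3, leader payoff 14.
- B: BR = c2, leader payoff 9.
Maximizing over 1, 14, 9, Player 1 chooses M. Subgame-perfect outcome: (M, c3) with payoffs (14, 7).
Under simultaneous play:
Player 1's best replies: c1→T; c2→B; c3→T; c4→M; c5→T.
Player II's best replies: T→c4; M→c3; B→c2.
Only (B, c2) has each player best-responding; Nash payoffs (9, 11).
Player II earns 7 sequentially versus 11 at the Nash outcome: worse off.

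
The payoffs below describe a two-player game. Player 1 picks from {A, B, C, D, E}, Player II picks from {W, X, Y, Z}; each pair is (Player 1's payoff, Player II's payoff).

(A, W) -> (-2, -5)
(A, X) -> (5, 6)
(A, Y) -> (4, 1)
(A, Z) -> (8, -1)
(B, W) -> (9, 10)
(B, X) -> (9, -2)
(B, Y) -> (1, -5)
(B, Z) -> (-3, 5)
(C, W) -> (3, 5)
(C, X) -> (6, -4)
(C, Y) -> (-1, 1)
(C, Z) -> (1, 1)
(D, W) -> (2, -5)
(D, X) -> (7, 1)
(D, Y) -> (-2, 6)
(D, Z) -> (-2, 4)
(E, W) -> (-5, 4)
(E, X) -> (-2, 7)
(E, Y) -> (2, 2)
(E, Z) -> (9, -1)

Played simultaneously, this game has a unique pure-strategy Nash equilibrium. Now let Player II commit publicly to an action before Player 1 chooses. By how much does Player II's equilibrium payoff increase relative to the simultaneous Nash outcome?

Backward induction with Player II moving first.
- W: BR = B, leader payoff 10.
- X: BR = B, leader payoff -2.
- Y: BR = A, leader payoff 1.
- Z: BR = E, leader payoff -1.
Among 10, -2, 1, -1, the best is 10 at W. Subgame-perfect outcome: (B, W) with payoffs (9, 10).
For the simultaneous game, intersect best replies.
Player 1's best replies: W→B; X→B; Y→A; Z→E.
Player II's best replies: A→X; B→W; C→W; D→Y; E→X.
Only (B, W) has each player best-responding; Nash payoffs (9, 10).
Player II's commitment gain: 10 − 10 = 0.

0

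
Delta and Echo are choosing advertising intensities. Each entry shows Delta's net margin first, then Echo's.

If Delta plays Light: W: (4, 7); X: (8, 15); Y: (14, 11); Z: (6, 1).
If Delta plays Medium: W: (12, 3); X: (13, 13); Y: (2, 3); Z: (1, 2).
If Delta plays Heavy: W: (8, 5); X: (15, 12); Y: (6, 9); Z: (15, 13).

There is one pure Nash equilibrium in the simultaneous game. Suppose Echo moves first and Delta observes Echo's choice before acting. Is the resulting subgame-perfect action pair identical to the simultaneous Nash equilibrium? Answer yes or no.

yes

Solve by backward induction (Echo leads).
- W: BR = Medium, leader payoff 3.
- X: BR = Heavy, leader payoff 12.
- Y: BR = Light, leader payoff 11.
- Z: BR = Heavy, leader payoff 13.
Maximizing over 3, 12, 11, 13, Echo chooses Z. Subgame-perfect outcome: (Heavy, Z) with payoffs (15, 13).
For the simultaneous game, intersect best replies.
Delta's best replies: W→Medium; X→Heavy; Y→Light; Z→Heavy.
Echo's best replies: Light→X; Medium→X; Heavy→Z.
Only (Heavy, Z) has each player best-responding; Nash payoffs (15, 13).
Sequential outcome (Heavy, Z) coincides with the Nash profile (Heavy, Z).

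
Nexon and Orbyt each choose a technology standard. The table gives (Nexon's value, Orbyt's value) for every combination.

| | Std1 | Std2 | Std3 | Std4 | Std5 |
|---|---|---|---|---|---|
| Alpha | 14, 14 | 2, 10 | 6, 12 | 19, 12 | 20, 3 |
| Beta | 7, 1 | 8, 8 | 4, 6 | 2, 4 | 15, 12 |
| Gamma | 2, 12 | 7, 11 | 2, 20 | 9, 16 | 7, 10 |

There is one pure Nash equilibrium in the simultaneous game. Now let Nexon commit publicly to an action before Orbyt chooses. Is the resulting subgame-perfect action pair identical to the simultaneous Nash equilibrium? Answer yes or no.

no

Backward induction with Nexon moving first.
- Alpha: Orbyt compares 14, 10, 12, 12, 3 and picks Std1; Nexon would get 14.
- Beta: Orbyt compares 1, 8, 6, 4, 12 and picks Std5; Nexon would get 15.
- Gamma: Orbyt compares 12, 11, 20, 16, 10 and picks Std3; Nexon would get 2.
Among 14, 15, 2, the best is 15 at Beta. Subgame-perfect outcome: (Beta, Std5) with payoffs (15, 12).
Now find the simultaneous Nash equilibrium.
Nexon's best replies: Std1→Alpha; Std2→Beta; Std3→Alpha; Std4→Alpha; Std5→Alpha.
Orbyt's best replies: Alpha→Std1; Beta→Std5; Gamma→Std3.
The unique mutual best reply is (Alpha, Std1), giving (14, 14).
Sequential outcome (Beta, Std5) differs from the Nash profile (Alpha, Std1).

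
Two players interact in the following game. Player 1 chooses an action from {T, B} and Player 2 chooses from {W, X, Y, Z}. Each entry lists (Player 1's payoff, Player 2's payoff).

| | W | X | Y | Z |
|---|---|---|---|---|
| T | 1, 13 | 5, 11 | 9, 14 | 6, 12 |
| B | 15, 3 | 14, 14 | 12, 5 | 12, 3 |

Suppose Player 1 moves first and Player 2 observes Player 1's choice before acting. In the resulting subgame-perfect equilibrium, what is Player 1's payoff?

14

Solve by backward induction (Player 1 leads).
- T: Player 2 compares 13, 11, 14, 12 and picks Y; Player 1 would get 9.
- B: Player 2 compares 3, 14, 5, 3 and picks X; Player 1 would get 14.
Among 9, 14, the best is 14 at B. Subgame-perfect outcome: (B, X) with payoffs (14, 14).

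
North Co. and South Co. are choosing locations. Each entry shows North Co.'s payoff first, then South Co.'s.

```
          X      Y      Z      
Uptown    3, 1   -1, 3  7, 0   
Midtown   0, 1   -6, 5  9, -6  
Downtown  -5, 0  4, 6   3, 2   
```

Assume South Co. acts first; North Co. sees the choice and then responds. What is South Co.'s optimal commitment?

Solve by backward induction (South Co. leads).
- X → North Co. plays Uptown (best of 3, 0, -5); South Co. gets 1.
- Y → North Co. plays Downtown (best of -1, -6, 4); South Co. gets 6.
- Z → North Co. plays Midtown (best of 7, 9, 3); South Co. gets -6.
Among 1, 6, -6, the best is 6 at Y. Subgame-perfect outcome: (Downtown, Y) with payoffs (4, 6).

Y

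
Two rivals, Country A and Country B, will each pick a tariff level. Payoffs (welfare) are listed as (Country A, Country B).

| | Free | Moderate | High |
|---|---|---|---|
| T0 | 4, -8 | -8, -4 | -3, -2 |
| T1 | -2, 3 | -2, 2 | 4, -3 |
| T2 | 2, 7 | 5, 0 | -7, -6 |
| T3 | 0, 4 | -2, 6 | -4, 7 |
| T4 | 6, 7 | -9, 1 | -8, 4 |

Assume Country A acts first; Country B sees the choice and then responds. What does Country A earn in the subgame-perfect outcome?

Work backward from Country B's decision.
- T0: Country B compares -8, -4, -2 and picks High; Country A would get -3.
- T1: Country B compares 3, 2, -3 and picks Free; Country A would get -2.
- T2: Country B compares 7, 0, -6 and picks Free; Country A would get 2.
- T3: Country B compares 4, 6, 7 and picks High; Country A would get -4.
- T4: Country B compares 7, 1, 4 and picks Free; Country A would get 6.
Maximizing over -3, -2, 2, -4, 6, Country A chooses T4. Subgame-perfect outcome: (T4, Free) with payoffs (6, 7).

6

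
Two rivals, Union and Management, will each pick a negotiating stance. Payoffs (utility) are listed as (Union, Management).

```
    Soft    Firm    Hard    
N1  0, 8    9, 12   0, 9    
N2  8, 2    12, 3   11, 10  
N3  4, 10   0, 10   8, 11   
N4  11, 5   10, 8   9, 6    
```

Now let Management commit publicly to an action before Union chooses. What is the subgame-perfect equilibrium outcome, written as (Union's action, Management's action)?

(N2, Hard)

Union best-responds to each possible Management move:
- Soft → Union plays N4 (best of 0, 8, 4, 11); Management gets 5.
- Firm → Union plays N2 (best of 9, 12, 0, 10); Management gets 3.
- Hard → Union plays N2 (best of 0, 11, 8, 9); Management gets 10.
Management's induced payoffs are 5, 3, 10, so Management commits to Hard. Subgame-perfect outcome: (N2, Hard) with payoffs (11, 10).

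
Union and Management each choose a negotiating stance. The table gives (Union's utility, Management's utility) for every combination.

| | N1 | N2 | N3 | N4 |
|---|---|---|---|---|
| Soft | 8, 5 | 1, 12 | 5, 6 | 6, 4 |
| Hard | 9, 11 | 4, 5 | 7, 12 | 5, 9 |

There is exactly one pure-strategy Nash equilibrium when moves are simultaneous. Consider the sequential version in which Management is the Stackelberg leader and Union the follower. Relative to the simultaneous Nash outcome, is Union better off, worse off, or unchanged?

unchanged

Backward induction with Management moving first.
- N1 → Union plays Hard (best of 8, 9); Management gets 11.
- N2 → Union plays Hard (best of 1, 4); Management gets 5.
- N3 → Union plays Hard (best of 5, 7); Management gets 12.
- N4 → Union plays Soft (best of 6, 5); Management gets 4.
Among 11, 5, 12, 4, the best is 12 at N3. Subgame-perfect outcome: (Hard, N3) with payoffs (7, 12).
For the simultaneous game, intersect best replies.
Union's best replies: N1→Hard; N2→Hard; N3→Hard; N4→Soft.
Management's best replies: Soft→N2; Hard→N3.
Only (Hard, N3) has each player best-responding; Nash payoffs (7, 12).
Union earns 7 sequentially versus 7 at the Nash outcome: unchanged.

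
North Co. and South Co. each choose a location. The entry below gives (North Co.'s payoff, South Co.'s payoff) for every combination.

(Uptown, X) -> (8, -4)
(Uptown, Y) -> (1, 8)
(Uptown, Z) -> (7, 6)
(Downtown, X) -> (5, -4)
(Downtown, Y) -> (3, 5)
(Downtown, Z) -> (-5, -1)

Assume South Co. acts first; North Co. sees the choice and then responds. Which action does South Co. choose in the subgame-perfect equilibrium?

Z

Work backward from North Co.'s decision.
- X: BR = Uptown, leader payoff -4.
- Y: BR = Downtown, leader payoff 5.
- Z: BR = Uptown, leader payoff 6.
Among -4, 5, 6, the best is 6 at Z. Subgame-perfect outcome: (Uptown, Z) with payoffs (7, 6).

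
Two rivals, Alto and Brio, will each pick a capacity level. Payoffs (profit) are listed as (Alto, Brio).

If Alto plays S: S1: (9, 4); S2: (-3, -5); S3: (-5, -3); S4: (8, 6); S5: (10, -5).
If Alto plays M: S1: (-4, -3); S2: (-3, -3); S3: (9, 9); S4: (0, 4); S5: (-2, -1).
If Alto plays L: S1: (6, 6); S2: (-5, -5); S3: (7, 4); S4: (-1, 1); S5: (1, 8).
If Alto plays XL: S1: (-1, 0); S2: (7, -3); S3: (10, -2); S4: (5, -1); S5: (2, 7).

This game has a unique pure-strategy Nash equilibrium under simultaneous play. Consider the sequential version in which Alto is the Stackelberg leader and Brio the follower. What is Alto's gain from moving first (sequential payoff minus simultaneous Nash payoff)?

Brio best-responds to each possible Alto move:
- S → Brio plays S4 (best of 4, -5, -3, 6, -5); Alto gets 8.
- M → Brio plays S3 (best of -3, -3, 9, 4, -1); Alto gets 9.
- L → Brio plays S5 (best of 6, -5, 4, 1, 8); Alto gets 1.
- XL → Brio plays S5 (best of 0, -3, -2, -1, 7); Alto gets 2.
Among 8, 9, 1, 2, the best is 9 at M. Subgame-perfect outcome: (M, S3) with payoffs (9, 9).
Under simultaneous play:
Alto's best replies: S1→S; S2→XL; S3→XL; S4→S; S5→S.
Brio's best replies: S→S4; M→S3; L→S5; XL→S5.
The unique mutual best reply is (S, S4), giving (8, 6).
Alto's commitment gain: 9 − 8 = 1.

1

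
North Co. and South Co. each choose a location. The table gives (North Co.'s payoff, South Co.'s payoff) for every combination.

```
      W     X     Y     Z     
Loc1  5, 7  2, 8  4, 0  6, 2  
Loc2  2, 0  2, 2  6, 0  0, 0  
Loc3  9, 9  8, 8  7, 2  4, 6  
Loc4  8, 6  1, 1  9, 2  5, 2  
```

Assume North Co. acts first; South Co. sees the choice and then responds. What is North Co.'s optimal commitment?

South Co. best-responds to each possible North Co. move:
- Loc1 → South Co. plays X (best of 7, 8, 0, 2); North Co. gets 2.
- Loc2 → South Co. plays X (best of 0, 2, 0, 0); North Co. gets 2.
- Loc3 → South Co. plays W (best of 9, 8, 2, 6); North Co. gets 9.
- Loc4 → South Co. plays W (best of 6, 1, 2, 2); North Co. gets 8.
Among 2, 2, 9, 8, the best is 9 at Loc3. Subgame-perfect outcome: (Loc3, W) with payoffs (9, 9).

Loc3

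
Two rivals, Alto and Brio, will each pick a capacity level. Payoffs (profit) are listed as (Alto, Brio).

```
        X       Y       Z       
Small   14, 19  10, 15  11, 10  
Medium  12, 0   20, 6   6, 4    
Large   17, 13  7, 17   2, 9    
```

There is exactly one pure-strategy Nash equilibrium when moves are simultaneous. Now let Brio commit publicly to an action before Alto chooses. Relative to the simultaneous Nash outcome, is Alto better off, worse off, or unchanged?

worse off

Alto best-responds to each possible Brio move:
- X → Alto plays Large (best of 14, 12, 17); Brio gets 13.
- Y → Alto plays Medium (best of 10, 20, 7); Brio gets 6.
- Z → Alto plays Small (best of 11, 6, 2); Brio gets 10.
Maximizing over 13, 6, 10, Brio chooses X. Subgame-perfect outcome: (Large, X) with payoffs (17, 13).
Under simultaneous play:
Alto's best replies: X→Large; Y→Medium; Z→Small.
Brio's best replies: Small→X; Medium→Y; Large→Y.
The unique mutual best reply is (Medium, Y), giving (20, 6).
Alto earns 17 sequentially versus 20 at the Nash outcome: worse off.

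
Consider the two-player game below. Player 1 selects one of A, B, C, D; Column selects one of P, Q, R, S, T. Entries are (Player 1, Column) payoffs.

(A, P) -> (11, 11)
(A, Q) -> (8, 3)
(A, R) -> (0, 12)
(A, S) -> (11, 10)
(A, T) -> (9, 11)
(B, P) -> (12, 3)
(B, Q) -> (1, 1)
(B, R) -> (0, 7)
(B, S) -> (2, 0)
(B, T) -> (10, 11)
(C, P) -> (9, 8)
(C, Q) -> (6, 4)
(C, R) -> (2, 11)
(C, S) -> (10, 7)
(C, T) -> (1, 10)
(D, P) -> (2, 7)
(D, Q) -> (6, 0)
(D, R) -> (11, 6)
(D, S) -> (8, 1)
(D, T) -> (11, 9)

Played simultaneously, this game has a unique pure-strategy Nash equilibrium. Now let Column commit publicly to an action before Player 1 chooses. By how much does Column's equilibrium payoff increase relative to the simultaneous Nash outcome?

1

Solve by backward induction (Column leads).
- P: Player 1 compares 11, 12, 9, 2 and picks B; Column would get 3.
- Q: Player 1 compares 8, 1, 6, 6 and picks A; Column would get 3.
- R: Player 1 compares 0, 0, 2, 11 and picks D; Column would get 6.
- S: Player 1 compares 11, 2, 10, 8 and picks A; Column would get 10.
- T: Player 1 compares 9, 10, 1, 11 and picks D; Column would get 9.
Among 3, 3, 6, 10, 9, the best is 10 at S. Subgame-perfect outcome: (A, S) with payoffs (11, 10).
Now find the simultaneous Nash equilibrium.
Player 1's best replies: P→B; Q→A; R→D; S→A; T→D.
Column's best replies: A→R; B→T; C→R; D→T.
Only (D, T) has each player best-responding; Nash payoffs (11, 9).
Column's commitment gain: 10 − 9 = 1.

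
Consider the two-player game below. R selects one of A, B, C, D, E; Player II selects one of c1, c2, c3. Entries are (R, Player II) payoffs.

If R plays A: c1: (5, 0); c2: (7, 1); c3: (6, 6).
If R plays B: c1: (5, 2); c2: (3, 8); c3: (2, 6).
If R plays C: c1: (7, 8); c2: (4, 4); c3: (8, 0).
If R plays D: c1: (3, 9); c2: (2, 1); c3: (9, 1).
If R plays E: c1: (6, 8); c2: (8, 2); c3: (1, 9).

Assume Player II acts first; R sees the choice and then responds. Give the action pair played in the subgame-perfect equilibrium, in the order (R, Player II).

Work backward from R's decision.
- c1: BR = C, leader payoff 8.
- c2: BR = E, leader payoff 2.
- c3: BR = D, leader payoff 1.
Among 8, 2, 1, the best is 8 at c1. Subgame-perfect outcome: (C, c1) with payoffs (7, 8).

(C, c1)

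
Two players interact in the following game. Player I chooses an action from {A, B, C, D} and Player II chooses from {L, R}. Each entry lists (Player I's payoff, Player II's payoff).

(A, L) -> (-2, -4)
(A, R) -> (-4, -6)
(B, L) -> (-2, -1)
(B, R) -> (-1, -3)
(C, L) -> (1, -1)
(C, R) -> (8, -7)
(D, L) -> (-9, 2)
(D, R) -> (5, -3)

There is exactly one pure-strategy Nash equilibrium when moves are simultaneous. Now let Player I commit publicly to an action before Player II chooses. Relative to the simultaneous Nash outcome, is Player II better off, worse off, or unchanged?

unchanged

Player II best-responds to each possible Player I move:
- A → Player II plays L (best of -4, -6); Player I gets -2.
- B → Player II plays L (best of -1, -3); Player I gets -2.
- C → Player II plays L (best of -1, -7); Player I gets 1.
- D → Player II plays L (best of 2, -3); Player I gets -9.
Among -2, -2, 1, -9, the best is 1 at C. Subgame-perfect outcome: (C, L) with payoffs (1, -1).
Now find the simultaneous Nash equilibrium.
Player I's best replies: L→C; R→C.
Player II's best replies: A→L; B→L; C→L; D→L.
The unique mutual best reply is (C, L), giving (1, -1).
Player II earns -1 sequentially versus -1 at the Nash outcome: unchanged.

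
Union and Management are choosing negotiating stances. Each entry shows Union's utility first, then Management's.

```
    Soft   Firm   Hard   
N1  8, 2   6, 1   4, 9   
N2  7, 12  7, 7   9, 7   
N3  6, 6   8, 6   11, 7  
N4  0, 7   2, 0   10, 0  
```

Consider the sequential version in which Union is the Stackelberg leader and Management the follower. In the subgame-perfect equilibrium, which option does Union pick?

Management best-responds to each possible Union move:
- N1 → Management plays Hard (best of 2, 1, 9); Union gets 4.
- N2 → Management plays Soft (best of 12, 7, 7); Union gets 7.
- N3 → Management plays Hard (best of 6, 6, 7); Union gets 11.
- N4 → Management plays Soft (best of 7, 0, 0); Union gets 0.
Union's induced payoffs are 4, 7, 11, 0, so Union commits to N3. Subgame-perfect outcome: (N3, Hard) with payoffs (11, 7).

N3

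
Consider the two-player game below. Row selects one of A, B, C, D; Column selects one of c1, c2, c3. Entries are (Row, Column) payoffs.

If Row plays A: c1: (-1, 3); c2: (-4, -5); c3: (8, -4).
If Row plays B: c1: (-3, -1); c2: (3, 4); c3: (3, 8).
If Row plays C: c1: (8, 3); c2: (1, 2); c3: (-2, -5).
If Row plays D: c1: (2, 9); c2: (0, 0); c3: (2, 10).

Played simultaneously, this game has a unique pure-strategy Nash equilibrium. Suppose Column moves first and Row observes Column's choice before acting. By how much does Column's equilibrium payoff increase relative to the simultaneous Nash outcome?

1

Solve by backward induction (Column leads).
- c1: Row compares -1, -3, 8, 2 and picks C; Column would get 3.
- c2: Row compares -4, 3, 1, 0 and picks B; Column would get 4.
- c3: Row compares 8, 3, -2, 2 and picks A; Column would get -4.
Among 3, 4, -4, the best is 4 at c2. Subgame-perfect outcome: (B, c2) with payoffs (3, 4).
Under simultaneous play:
Row's best replies: c1→C; c2→B; c3→A.
Column's best replies: A→c1; B→c3; C→c1; D→c3.
The unique mutual best reply is (C, c1), giving (8, 3).
Column's commitment gain: 4 − 3 = 1.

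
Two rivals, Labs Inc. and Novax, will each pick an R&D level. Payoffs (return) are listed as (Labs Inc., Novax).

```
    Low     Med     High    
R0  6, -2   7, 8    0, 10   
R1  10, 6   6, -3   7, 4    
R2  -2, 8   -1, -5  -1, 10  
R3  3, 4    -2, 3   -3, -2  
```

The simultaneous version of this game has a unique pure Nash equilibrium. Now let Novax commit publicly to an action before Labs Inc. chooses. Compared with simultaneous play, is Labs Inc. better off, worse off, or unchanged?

worse off

Work backward from Labs Inc.'s decision.
- Low: Labs Inc. compares 6, 10, -2, 3 and picks R1; Novax would get 6.
- Med: Labs Inc. compares 7, 6, -1, -2 and picks R0; Novax would get 8.
- High: Labs Inc. compares 0, 7, -1, -3 and picks R1; Novax would get 4.
Among 6, 8, 4, the best is 8 at Med. Subgame-perfect outcome: (R0, Med) with payoffs (7, 8).
Now find the simultaneous Nash equilibrium.
Labs Inc.'s best replies: Low→R1; Med→R0; High→R1.
Novax's best replies: R0→High; R1→Low; R2→High; R3→Low.
Only (R1, Low) has each player best-responding; Nash payoffs (10, 6).
Labs Inc. earns 7 sequentially versus 10 at the Nash outcome: worse off.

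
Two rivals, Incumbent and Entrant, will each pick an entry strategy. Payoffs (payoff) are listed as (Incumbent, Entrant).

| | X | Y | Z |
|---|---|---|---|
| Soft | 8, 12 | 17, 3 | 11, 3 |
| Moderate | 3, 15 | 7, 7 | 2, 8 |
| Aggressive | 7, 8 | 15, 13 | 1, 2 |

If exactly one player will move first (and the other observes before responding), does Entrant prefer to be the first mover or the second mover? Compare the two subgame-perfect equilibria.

second

If Incumbent leads: Entrant's best replies are Soft→X, Moderate→X, Aggressive→Y; Incumbent's induced payoffs 8, 3, 15; outcome (Aggressive, Y), payoffs (15, 13).
If Entrant leads: Incumbent's best replies are X→Soft, Y→Soft, Z→Soft; Entrant's induced payoffs 12, 3, 3; outcome (Soft, X), payoffs (8, 12).
Entrant gets 12 moving first and 13 moving second, so Entrant prefers to move second.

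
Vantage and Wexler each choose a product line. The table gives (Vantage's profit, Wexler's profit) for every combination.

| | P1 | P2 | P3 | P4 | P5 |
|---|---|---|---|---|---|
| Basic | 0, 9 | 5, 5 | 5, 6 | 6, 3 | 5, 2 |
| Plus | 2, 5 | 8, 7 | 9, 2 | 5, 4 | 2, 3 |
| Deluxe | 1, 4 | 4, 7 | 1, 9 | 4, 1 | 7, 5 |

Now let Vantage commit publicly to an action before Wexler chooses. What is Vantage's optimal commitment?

Plus

Work backward from Wexler's decision.
- Basic: Wexler compares 9, 5, 6, 3, 2 and picks P1; Vantage would get 0.
- Plus: Wexler compares 5, 7, 2, 4, 3 and picks P2; Vantage would get 8.
- Deluxe: Wexler compares 4, 7, 9, 1, 5 and picks P3; Vantage would get 1.
Among 0, 8, 1, the best is 8 at Plus. Subgame-perfect outcome: (Plus, P2) with payoffs (8, 7).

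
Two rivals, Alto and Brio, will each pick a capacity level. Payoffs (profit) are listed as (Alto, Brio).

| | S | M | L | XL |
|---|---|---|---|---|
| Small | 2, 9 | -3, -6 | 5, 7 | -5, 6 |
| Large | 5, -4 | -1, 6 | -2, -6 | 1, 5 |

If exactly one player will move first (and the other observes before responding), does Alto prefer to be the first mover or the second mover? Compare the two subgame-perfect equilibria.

If Alto leads: Brio's best replies are Small→S, Large→M; Alto's induced payoffs 2, -1; outcome (Small, S), payoffs (2, 9).
If Brio leads: Alto's best replies are S→Large, M→Large, L→Small, XL→Large; Brio's induced payoffs -4, 6, 7, 5; outcome (Small, L), payoffs (5, 7).
Alto gets 2 moving first and 5 moving second, so Alto prefers to move second.

second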